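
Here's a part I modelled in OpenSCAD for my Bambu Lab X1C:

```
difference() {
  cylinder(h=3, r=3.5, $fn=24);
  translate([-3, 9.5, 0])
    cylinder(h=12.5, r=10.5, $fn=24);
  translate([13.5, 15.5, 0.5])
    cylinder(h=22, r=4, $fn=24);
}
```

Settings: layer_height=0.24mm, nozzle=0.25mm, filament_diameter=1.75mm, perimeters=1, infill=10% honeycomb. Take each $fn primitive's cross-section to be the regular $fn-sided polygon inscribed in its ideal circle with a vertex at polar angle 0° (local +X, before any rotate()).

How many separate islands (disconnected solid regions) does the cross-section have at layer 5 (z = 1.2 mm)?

At z = 1.2 mm: the r=3.5 cylinder contributes a regular 24-gon of circumradius 3.5; the r=10.5 cylinder at (-3, 9.5) gives a regular 24-gon of circumradius 10.5 (constant along its height); the cylinder at (13.5, 15.5): section is a regular 24-gon, circumradius r=4; Subtracting the remaining from the first: starting from the r=3.5 cylinder, the r=10.5 cylinder at (-3, 9.5) partially overlaps it — only the 20.99 mm² overlap (of its 342.42 mm²) is removed, clipping the outline; the r=4 cylinder at (13.5, 15.5) misses the remaining region (no effect) — 1 connected region. Overall, the cross-section is a single solid region. Island count = 1.

1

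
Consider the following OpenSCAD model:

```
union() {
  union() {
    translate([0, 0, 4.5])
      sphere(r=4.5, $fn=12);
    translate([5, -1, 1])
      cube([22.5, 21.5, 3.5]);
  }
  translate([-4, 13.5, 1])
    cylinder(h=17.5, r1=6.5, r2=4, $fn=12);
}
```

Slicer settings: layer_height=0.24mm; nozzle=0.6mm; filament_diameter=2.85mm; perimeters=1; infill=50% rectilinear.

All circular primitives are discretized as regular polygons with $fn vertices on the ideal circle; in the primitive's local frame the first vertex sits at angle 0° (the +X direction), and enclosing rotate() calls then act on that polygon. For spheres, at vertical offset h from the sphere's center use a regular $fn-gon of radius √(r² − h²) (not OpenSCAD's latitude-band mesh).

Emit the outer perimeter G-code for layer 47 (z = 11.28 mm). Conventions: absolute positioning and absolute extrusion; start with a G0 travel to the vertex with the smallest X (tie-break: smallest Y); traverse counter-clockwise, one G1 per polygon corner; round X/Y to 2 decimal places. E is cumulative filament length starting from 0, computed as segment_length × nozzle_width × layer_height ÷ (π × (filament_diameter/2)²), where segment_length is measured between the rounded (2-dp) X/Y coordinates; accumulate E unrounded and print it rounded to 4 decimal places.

G0 X-9.03 Y13.50 Z11.28
G1 X-8.36 Y10.98 E0.0589
G1 X-6.52 Y9.14 E0.1176
G1 X-4.00 Y8.47 E0.1765
G1 X-1.48 Y9.14 E0.2353
G1 X0.36 Y10.98 E0.2941
G1 X1.03 Y13.50 E0.3529
G1 X0.36 Y16.02 E0.4118
G1 X-1.48 Y17.86 E0.4705
G1 X-4.00 Y18.53 E0.5294
G1 X-6.52 Y17.86 E0.5882
G1 X-8.36 Y16.02 E0.6470
G1 X-9.03 Y13.50 E0.7058

At z = 11.28 mm: the sphere does not reach this height (|z−center|=6.780 > r=4.5); the cube at (5, -1) is not intersected at this z (z outside [1, 4.5]); Combining (union): nothing is present at this height; the cone at (-4, 13.5) contributes a regular 12-gon of circumradius 5.031 (interpolated between r1=6.5 and r2=4 at t=0.587); Combining (union): only the cone at (-4, 13.5) is present, so the union is just that shape — 1 connected region. The outline is a single polygon with 12 vertices. Extrusion per mm of travel: 0.6 × 0.24 / (π × 1.425²) = 0.022573. Accumulating E over each segment gives final E = 0.7058.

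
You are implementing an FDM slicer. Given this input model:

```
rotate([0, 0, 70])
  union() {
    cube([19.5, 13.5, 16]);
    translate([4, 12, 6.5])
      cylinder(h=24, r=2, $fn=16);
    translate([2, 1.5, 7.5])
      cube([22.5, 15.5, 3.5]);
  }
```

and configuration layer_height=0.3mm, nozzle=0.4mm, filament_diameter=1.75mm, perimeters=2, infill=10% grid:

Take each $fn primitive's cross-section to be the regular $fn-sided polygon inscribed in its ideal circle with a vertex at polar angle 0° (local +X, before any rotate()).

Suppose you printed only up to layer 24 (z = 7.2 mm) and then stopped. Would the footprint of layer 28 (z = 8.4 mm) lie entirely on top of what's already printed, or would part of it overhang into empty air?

Compare the two slices. At z = 7.2: the cube is present — its section is the full 19.5×13.5 rectangle (area 263.25 mm²); the r=2 cylinder at (4, 12) gives a regular 16-gon of circumradius 2 (constant along its height) (area = (16/2)·2.000²·sin(360°/16) = 12.25 mm²); the cube at (2, 1.5) is not intersected at this z (z outside [7.5, 11]); Combining (union): the regions partially overlap — summed areas 275.50 mm² minus the doubly-counted overlap 11.42 mm² gives 264.08 mm² — area = 264.08 mm²; (rotated 70° about Z; rotation is an isometry so areas/perimeters/island counts are preserved). At z = 8.4: the cube (footprint 19.5×13.5) is included at this height (area 263.25 mm²); the r=2 cylinder at (4, 12) contributes a regular 16-gon of circumradius 2 (area = (16/2)·2.000²·sin(360°/16) = 12.25 mm²); the cube at (2, 1.5) (footprint 22.5×15.5) is included at this height (area 348.75 mm²); Combining (union): the regions partially overlap — summed areas 624.25 mm² minus the doubly-counted overlap 222.25 mm² gives 402.00 mm² — area = 402.00 mm²; (rotated 70° about Z; rotation is an isometry so areas/perimeters/island counts are preserved). Checking containment: at z = 8.4 the cross-section extends beyond the z = 7.2 cross-section by about 137.92 mm².

part overhangs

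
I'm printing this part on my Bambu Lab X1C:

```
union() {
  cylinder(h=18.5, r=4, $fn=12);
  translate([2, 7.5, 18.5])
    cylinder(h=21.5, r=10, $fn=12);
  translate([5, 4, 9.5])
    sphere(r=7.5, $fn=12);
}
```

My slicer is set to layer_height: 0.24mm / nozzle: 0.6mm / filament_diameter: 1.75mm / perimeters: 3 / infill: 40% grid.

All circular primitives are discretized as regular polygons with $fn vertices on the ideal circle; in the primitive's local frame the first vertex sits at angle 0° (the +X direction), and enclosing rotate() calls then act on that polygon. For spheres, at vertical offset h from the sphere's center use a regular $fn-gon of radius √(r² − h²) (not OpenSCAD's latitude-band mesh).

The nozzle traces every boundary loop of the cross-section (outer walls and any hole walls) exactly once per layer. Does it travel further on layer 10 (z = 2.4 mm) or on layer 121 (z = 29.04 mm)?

layer 121 (z = 29.04 mm)

Layer 10 (z = 2.4): the r=4 cylinder contributes a regular 12-gon of circumradius 4 (perimeter = 2·12·4.000·sin(180°/12) = 24.85 mm); the cylinder at (2, 7.5) is not intersected at this z (z outside [18.5, 40]); the r=7.5 sphere at (5, 4) contributes a regular 12-gon of circumradius √(7.5²−7.1²) = 2.417 (perimeter = 2·12·2.417·sin(180°/12) = 15.01 mm); Combining (union): the 2 present regions are separate (no shared area or edge), so areas and boundary lengths simply add and each stays a separate island — boundary = 39.86 mm. So its perimeter = 39.86 mm. Layer 121 (z = 29.04): the cylinder is not intersected at this z (z outside [0, 18.5]); the r=10 cylinder at (2, 7.5) gives a regular 12-gon of circumradius 10 (constant along its height) (perimeter = 2·12·10.000·sin(180°/12) = 62.12 mm); the sphere at (5, 4) does not reach this height (|z−center|=19.540 > r=7.5); Merging all regions: only the r=10 cylinder at (2, 7.5) is present, so the union is just that shape — boundary = 62.12 mm. So its perimeter = 62.12 mm. Layer 121 is larger (62.12 vs 39.86 mm).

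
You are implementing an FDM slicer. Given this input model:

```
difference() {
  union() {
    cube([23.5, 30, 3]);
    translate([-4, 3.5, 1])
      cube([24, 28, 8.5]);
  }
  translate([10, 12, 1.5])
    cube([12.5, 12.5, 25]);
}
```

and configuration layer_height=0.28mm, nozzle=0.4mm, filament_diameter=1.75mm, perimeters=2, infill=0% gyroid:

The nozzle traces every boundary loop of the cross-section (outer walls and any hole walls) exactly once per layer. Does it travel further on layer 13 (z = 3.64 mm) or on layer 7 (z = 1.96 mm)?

Layer 13 (z = 3.64): the cube is not intersected at this z (z outside [0, 3]); the cube at (-4, 3.5) (footprint 24×28) is included at this height (perimeter 104.00 mm); Combining (union): only the 24×28 cube at (-4, 3.5) is present, so the union is just that shape — boundary = 104.00 mm; the cube at (10, 12) (footprint 12.5×12.5) is included at this height (perimeter 50.00 mm); Taking the first minus the rest: starting from that combined region, the 12.5×12.5 cube at (10, 12) partially overlaps it — only the 125.00 mm² overlap (of its 156.25 mm²) is removed, clipping the outline — boundary = 124.00 mm. So its perimeter = 124.00 mm. Layer 7 (z = 1.96): the cube (footprint 23.5×30) is included at this height (perimeter 107.00 mm); the cube at (-4, 3.5) (footprint 24×28) is included at this height (perimeter 104.00 mm); Merging all regions: the regions partially overlap (shared area 530.00 mm²), so the edge portions inside another operand are dropped and the merged outline is re-measured after clipping — boundary = 118.00 mm; the cube at (10, 12) (footprint 12.5×12.5) is included at this height (perimeter 50.00 mm); Taking the first minus the rest: starting from the result so far, the 12.5×12.5 cube at (10, 12) lies wholly inside it (removes its full 156.25 mm² and its 50.00 mm outline becomes a hole wall) — boundary (outer + 1 inner loop) = 168.00 mm. So its perimeter = 168.00 mm. Layer 7 is larger (168.00 vs 124.00 mm).

layer 7 (z = 1.96 mm)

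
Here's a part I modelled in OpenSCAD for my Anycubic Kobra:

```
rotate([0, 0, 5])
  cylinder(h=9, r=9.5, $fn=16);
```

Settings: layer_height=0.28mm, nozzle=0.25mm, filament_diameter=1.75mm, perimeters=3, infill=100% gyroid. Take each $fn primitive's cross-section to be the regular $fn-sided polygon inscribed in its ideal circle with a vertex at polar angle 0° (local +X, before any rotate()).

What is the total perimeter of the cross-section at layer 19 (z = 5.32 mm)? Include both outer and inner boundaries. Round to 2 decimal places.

At z = 5.32 mm: the r=9.5 cylinder contributes a regular 16-gon of circumradius 9.5 (perimeter = 2·16·9.500·sin(180°/16) = 59.31 mm); (rotated 5° about Z; rotation is an isometry so areas/perimeters/island counts are preserved). Overall, the cross-section is a single solid region. Total boundary length (outer) = 59.31 mm.

59.31 mm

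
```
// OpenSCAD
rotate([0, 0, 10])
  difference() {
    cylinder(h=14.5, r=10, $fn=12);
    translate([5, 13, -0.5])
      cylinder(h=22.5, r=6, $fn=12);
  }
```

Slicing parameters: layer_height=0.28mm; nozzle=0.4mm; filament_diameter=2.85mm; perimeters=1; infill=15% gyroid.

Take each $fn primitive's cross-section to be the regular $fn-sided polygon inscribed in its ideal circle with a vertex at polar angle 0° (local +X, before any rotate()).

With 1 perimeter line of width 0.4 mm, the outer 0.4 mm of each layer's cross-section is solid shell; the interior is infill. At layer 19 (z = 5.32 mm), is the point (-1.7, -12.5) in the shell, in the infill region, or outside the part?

outside

At z = 5.32 mm: the r=10 cylinder contributes a regular 12-gon of circumradius 10; the r=6 cylinder at (5, 13) gives a regular 12-gon of circumradius 6 (constant along its height); Subtracting the remaining from the first: starting from the r=10 cylinder, the r=6 cylinder at (5, 13) partially overlaps it — only the 7.94 mm² overlap (of its 108.00 mm²) is removed, clipping the outline — 1 connected region; (rotated 10° about Z; rotation is an isometry so areas/perimeters/island counts are preserved). Overall, the cross-section is a single solid region. Undo the 10° rotation: the query point maps to (-3.845, -12.015) in the un-rotated model frame. The nearest boundary edge runs (-0.00, -10.00)→(-5.00, -8.66); distance from the point to it = 2.94 mm. The point is not inside any of the regions above, so it lies outside the cross-section (2.94 mm from the nearest boundary).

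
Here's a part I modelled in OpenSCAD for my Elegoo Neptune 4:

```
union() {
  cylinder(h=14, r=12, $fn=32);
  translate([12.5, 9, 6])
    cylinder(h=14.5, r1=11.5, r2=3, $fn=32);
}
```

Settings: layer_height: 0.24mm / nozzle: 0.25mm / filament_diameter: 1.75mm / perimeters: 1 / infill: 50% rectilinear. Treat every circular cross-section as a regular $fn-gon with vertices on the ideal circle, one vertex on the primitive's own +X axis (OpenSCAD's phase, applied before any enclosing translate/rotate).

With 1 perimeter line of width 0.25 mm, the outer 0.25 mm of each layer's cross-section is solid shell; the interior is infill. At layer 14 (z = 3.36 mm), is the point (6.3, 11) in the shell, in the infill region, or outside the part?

At z = 3.36 mm: the cylinder: section is a regular 32-gon, circumradius r=12; the cone at (12.5, 9) is absent (z outside [6, 20.5]); Combining (union): only the r=12 cylinder is present, so the union is just that shape — 1 connected region. Overall, the cross-section is a single solid region. The nearest boundary edge runs (6.67, 9.98)→(4.59, 11.09); distance from the point to it = 0.73 mm. The point is not inside any of the regions above, so it lies outside the cross-section (0.73 mm from the nearest boundary).

outside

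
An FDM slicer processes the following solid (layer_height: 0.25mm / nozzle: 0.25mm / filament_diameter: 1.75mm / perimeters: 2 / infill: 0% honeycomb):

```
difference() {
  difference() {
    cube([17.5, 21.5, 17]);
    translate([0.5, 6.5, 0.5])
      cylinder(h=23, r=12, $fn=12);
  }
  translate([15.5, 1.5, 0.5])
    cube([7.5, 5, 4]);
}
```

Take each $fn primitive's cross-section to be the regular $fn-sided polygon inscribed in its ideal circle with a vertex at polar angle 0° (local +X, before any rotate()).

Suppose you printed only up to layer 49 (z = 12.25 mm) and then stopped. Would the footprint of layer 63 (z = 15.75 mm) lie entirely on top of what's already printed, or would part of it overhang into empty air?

Compare the two slices. At z = 12.25: the 17.5×21.5 cube contributes its full rectangle (area 376.25 mm²); the r=12 cylinder at (0.5, 6.5) gives a regular 12-gon of circumradius 12 (constant along its height) (area = (12/2)·12.000²·sin(360°/12) = 432.00 mm²); After the difference (first − rest): starting from the 17.5×21.5 cube (376.25 mm²), the r=12 cylinder at (0.5, 6.5) partially overlaps it — only the 189.46 mm² overlap (of its 432.00 mm²) is removed, clipping the outline — area = 186.79 mm²; the cube at (15.5, 1.5) is absent (z outside [0.5, 4.5]); Subtracting the remaining from the first: none of the subtracted shapes is present at this height, so the result so far is unchanged — area = 186.79 mm². At z = 15.75: the cube (footprint 17.5×21.5) is included at this height (area 376.25 mm²); the r=12 cylinder at (0.5, 6.5) contributes a regular 12-gon of circumradius 12 (area = (12/2)·12.000²·sin(360°/12) = 432.00 mm²); After the difference (first − rest): starting from the 17.5×21.5 cube (376.25 mm²), the r=12 cylinder at (0.5, 6.5) partially overlaps it — only the 189.46 mm² overlap (of its 432.00 mm²) is removed, clipping the outline — area = 186.79 mm²; the cube at (15.5, 1.5) is absent (z outside [0.5, 4.5]); Taking the first minus the rest: none of the subtracted shapes is present at this height, so that combined region is unchanged — area = 186.79 mm². Checking containment: the cross-section at z = 15.75 is a subset of the cross-section at z = 12.25.

entirely on top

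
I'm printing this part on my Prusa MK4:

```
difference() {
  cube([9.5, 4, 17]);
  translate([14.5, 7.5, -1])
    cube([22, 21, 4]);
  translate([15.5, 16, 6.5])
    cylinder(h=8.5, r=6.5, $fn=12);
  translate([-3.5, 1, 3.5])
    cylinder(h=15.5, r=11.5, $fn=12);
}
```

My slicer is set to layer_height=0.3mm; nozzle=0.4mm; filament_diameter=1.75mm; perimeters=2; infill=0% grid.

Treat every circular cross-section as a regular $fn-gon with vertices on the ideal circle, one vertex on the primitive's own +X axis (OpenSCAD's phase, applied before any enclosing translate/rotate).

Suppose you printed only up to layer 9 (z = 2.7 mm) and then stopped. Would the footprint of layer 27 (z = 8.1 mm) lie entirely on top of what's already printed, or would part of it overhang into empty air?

Compare the two slices. At z = 2.7: the cube is present — its section is the full 9.5×4 rectangle (area 38.00 mm²); the cube at (14.5, 7.5) (footprint 22×21) is included at this height (area 462.00 mm²); the cylinder at (15.5, 16) is absent (z outside [6.5, 15]); the cylinder at (-3.5, 1) does not reach this height (z outside [3.5, 19]); Taking the first minus the rest: starting from the 9.5×4 cube (38.00 mm²), the 22×21 cube at (14.5, 7.5) misses the remaining region (no effect) — area = 38.00 mm². At z = 8.1: the 9.5×4 cube contributes its full rectangle (area 38.00 mm²); the cube at (14.5, 7.5) is not intersected at this z (z outside [-1, 3]); the r=6.5 cylinder at (15.5, 16) contributes a regular 12-gon of circumradius 6.5 (area = (12/2)·6.500²·sin(360°/12) = 126.75 mm²); the cylinder at (-3.5, 1): section is a regular 12-gon, circumradius r=11.5 (area = (12/2)·11.500²·sin(360°/12) = 396.75 mm²); Taking the first minus the rest: starting from the 9.5×4 cube (38.00 mm²), the r=6.5 cylinder at (15.5, 16) misses the remaining region (no effect); the r=11.5 cylinder at (-3.5, 1) partially overlaps it — only the 30.66 mm² overlap (of its 396.75 mm²) is removed, clipping the outline — area = 7.34 mm². Checking containment: the cross-section at z = 8.1 is a subset of the cross-section at z = 2.7.

entirely on top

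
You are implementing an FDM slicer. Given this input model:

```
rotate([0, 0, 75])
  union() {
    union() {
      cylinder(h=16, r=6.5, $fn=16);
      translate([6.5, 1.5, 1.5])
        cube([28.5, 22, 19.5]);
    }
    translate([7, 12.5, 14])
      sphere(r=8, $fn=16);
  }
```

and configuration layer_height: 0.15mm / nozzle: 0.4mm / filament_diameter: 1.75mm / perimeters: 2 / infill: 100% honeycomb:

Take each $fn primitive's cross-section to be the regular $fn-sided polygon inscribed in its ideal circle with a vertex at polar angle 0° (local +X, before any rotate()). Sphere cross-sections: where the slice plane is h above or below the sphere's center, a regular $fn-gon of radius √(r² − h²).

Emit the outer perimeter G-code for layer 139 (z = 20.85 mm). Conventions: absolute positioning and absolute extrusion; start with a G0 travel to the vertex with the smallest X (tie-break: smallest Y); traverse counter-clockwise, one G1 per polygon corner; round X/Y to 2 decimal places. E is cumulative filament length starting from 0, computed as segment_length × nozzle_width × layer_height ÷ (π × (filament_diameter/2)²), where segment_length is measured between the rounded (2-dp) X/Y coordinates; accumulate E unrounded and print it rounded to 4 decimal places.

At z = 20.85 mm: the cylinder is absent (z outside [0, 16]); the 28.5×22 cube at (6.5, 1.5) contributes its full rectangle; Combining (union): only the 28.5×22 cube at (6.5, 1.5) is present, so the union is just that shape — 1 connected region; the r=8 sphere at (7, 12.5) contributes a regular 16-gon of circumradius √(8²−6.85²) = 4.132; Merging all regions: the regions partially overlap (shared area 30.22 mm²), so overlapping operands fuse into one piece — 1 connected region; (whole slice rotated 75° about Z — lengths, areas and connectivity unchanged). The outline is a single polygon with 13 vertices. Extrusion per mm of travel: 0.4 × 0.15 / (π × 0.875²) = 0.024945. Accumulating E over each segment gives final E = 2.6146.

G0 X-21.02 Y12.36 Z20.85
G1 X-14.29 Y10.56 E0.1738
G1 X-14.36 Y9.46 E0.2013
G1 X-13.84 Y7.93 E0.2416
G1 X-12.78 Y6.72 E0.2817
G1 X-11.33 Y6.01 E0.3220
G1 X-9.72 Y5.90 E0.3622
G1 X-8.20 Y6.42 E0.4023
G1 X-6.98 Y7.48 E0.4426
G1 X-6.50 Y8.47 E0.4701
G1 X0.23 Y6.67 E0.6439
G1 X7.61 Y34.20 E1.3548
G1 X-13.64 Y39.89 E1.9036
G1 X-21.02 Y12.36 E2.6146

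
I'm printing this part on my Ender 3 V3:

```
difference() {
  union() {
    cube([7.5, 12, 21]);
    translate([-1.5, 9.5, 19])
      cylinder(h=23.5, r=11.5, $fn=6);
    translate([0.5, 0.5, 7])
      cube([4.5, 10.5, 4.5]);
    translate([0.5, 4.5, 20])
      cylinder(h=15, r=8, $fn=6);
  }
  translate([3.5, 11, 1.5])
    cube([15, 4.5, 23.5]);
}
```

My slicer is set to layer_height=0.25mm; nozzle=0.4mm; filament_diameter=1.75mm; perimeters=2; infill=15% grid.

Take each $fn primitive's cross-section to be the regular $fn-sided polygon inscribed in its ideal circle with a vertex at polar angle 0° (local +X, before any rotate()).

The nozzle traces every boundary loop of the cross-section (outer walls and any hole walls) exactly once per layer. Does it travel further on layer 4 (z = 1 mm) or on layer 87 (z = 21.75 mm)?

layer 87 (z = 21.75 mm)

Layer 4 (z = 1): the cube is present — its section is the full 7.5×12 rectangle (perimeter 39.00 mm); the cylinder at (-1.5, 9.5) is absent (z outside [19, 42.5]); the cube at (0.5, 0.5) does not reach this height (z outside [7, 11.5]); the cylinder at (0.5, 4.5) is absent (z outside [20, 35]); Taking the union: only the 7.5×12 cube is present, so the union is just that shape — boundary = 39.00 mm; the cube at (3.5, 11) is not intersected at this z (z outside [1.5, 25]); Taking the first minus the rest: none of the subtracted shapes is present at this height, so the result so far is unchanged — boundary = 39.00 mm. So its perimeter = 39.00 mm. Layer 87 (z = 21.75): the cube is absent (z outside [0, 21]); the cylinder at (-1.5, 9.5): section is a regular 6-gon, circumradius r=11.5 (perimeter = 2·6·11.500·sin(180°/6) = 69.00 mm); the cube at (0.5, 0.5) does not reach this height (z outside [7, 11.5]); the cylinder at (0.5, 4.5): section is a regular 6-gon, circumradius r=8 (perimeter = 2·6·8.000·sin(180°/6) = 48.00 mm); Combining (union): the regions partially overlap (shared area 140.58 mm²), so the edge portions inside another operand are dropped and the merged outline is re-measured after clipping — boundary = 72.66 mm; the 15×4.5 cube at (3.5, 11) contributes its full rectangle (perimeter 39.00 mm); Subtracting the remaining from the first: starting from that combined region, the 15×4.5 cube at (3.5, 11) partially overlaps it — only the 19.51 mm² overlap (of its 67.50 mm²) is removed, clipping the outline — boundary = 80.63 mm. So its perimeter = 80.63 mm. Layer 87 is larger (80.63 vs 39.00 mm).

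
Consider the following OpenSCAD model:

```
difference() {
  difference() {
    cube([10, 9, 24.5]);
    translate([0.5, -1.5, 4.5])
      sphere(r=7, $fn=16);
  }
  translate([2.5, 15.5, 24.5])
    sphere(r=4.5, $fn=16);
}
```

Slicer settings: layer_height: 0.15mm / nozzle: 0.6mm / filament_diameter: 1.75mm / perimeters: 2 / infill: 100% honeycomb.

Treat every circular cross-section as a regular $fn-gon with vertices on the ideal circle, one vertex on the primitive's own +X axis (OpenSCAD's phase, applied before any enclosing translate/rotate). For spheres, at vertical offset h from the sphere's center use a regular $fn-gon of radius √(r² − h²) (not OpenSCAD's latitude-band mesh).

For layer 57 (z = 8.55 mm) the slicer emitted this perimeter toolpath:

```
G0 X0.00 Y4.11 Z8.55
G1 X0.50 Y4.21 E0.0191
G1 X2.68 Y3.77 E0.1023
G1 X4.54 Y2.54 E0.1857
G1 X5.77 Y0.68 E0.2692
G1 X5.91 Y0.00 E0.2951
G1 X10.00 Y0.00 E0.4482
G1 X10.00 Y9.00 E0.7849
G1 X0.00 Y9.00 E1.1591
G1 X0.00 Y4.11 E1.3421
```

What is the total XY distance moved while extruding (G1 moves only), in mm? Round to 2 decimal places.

35.87 mm

Sum the Euclidean lengths of each G1 segment: total = 35.87 mm.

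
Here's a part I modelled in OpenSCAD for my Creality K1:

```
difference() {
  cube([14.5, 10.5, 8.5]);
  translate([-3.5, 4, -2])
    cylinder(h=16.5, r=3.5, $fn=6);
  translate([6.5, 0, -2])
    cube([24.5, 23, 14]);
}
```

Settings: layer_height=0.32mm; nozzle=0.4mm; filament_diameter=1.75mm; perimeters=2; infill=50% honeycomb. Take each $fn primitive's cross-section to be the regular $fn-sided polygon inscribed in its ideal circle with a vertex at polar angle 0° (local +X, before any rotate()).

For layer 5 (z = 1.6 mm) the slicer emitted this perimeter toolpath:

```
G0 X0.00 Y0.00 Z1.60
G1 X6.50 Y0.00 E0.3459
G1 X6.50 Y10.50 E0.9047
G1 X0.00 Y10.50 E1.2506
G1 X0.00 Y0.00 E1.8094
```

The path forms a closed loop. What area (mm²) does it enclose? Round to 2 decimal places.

Apply the shoelace formula to the sequence of (X, Y) vertices; enclosed area = 68.25 mm².

68.25 mm²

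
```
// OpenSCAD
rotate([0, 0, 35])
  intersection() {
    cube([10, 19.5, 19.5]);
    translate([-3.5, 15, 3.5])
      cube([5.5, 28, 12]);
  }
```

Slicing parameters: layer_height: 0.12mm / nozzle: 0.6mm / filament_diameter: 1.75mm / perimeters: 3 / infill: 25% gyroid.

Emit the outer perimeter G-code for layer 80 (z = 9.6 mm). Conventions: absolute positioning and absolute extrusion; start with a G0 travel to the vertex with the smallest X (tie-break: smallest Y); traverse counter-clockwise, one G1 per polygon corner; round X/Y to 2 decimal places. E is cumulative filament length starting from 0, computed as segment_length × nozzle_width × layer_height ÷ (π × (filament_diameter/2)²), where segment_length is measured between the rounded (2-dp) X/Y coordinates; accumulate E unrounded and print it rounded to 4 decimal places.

At z = 9.6 mm: the cube (footprint 10×19.5) is included at this height; the cube at (-3.5, 15) is present — its section is the full 5.5×28 rectangle; After intersecting: the 5.5×28 cube at (-3.5, 15) partially overlaps the 10×19.5 cube; clipping to the common part keeps 9.00 mm² — 1 connected region; (whole slice rotated 35° about Z — lengths, areas and connectivity unchanged). The outline is a single polygon with 4 vertices. Extrusion per mm of travel: 0.6 × 0.12 / (π × 0.875²) = 0.029934. Accumulating E over each segment gives final E = 0.3886.

G0 X-11.18 Y15.97 Z9.60
G1 X-8.60 Y12.29 E0.1345
G1 X-6.97 Y13.43 E0.1941
G1 X-9.55 Y17.12 E0.3289
G1 X-11.18 Y15.97 E0.3886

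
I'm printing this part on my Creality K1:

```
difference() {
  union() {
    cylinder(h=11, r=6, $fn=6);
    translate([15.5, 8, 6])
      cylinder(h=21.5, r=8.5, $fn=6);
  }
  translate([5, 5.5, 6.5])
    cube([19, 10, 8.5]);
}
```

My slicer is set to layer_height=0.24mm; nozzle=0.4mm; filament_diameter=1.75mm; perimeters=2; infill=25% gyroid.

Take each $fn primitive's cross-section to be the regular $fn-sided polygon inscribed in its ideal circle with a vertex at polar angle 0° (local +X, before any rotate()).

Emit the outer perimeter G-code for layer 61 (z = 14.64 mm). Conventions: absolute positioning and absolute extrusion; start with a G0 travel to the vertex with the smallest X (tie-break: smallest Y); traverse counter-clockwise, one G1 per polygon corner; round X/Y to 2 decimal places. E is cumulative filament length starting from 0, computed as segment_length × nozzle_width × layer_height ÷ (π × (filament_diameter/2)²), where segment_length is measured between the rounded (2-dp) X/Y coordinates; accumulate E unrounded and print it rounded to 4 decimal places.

G0 X8.44 Y5.50 Z14.64
G1 X11.25 Y0.64 E0.2241
G1 X19.75 Y0.64 E0.5633
G1 X22.56 Y5.50 E0.7874
G1 X8.44 Y5.50 E1.3509

At z = 14.64 mm: the cylinder is absent (z outside [0, 11]); the r=8.5 cylinder at (15.5, 8) gives a regular 6-gon of circumradius 8.5 (constant along its height); Merging all regions: only the r=8.5 cylinder at (15.5, 8) is present, so the union is just that shape — 1 connected region; the 19×10 cube at (5, 5.5) contributes its full rectangle; After the difference (first − rest): starting from that combined region, the 19×10 cube at (5, 5.5) partially overlaps it — only the 132.75 mm² overlap (of its 190.00 mm²) is removed, clipping the outline — 1 connected region. The outline is a single polygon with 4 vertices. Extrusion per mm of travel: 0.4 × 0.24 / (π × 0.875²) = 0.039912. Accumulating E over each segment gives final E = 1.3509.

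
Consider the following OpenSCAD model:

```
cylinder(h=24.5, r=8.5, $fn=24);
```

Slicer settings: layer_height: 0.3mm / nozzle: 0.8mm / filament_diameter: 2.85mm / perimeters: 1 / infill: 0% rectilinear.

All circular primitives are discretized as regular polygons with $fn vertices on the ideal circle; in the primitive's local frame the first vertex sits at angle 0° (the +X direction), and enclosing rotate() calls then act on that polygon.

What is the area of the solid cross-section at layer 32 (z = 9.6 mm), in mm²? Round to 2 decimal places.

At z = 9.6 mm: the r=8.5 cylinder contributes a regular 24-gon of circumradius 8.5 (area = (24/2)·8.500²·sin(360°/24) = 224.40 mm²). Overall, the cross-section is a single solid region. Net area = 224.40 mm².

224.40 mm²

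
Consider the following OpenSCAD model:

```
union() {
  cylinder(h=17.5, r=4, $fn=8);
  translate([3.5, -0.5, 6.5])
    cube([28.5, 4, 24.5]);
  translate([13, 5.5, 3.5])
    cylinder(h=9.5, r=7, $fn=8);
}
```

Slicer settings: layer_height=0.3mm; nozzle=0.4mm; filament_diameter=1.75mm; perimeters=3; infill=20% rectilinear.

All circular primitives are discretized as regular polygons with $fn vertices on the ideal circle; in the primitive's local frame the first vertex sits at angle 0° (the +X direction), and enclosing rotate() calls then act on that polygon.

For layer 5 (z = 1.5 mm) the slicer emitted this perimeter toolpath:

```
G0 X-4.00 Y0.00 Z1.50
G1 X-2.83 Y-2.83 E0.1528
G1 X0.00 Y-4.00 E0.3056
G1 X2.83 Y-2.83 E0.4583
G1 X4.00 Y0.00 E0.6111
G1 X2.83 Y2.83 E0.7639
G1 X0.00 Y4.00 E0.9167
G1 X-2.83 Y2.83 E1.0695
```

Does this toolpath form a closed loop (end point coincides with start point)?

Start point (G0): (-4.00, 0.00). End point (last G1): the path does not return to the start — open.

no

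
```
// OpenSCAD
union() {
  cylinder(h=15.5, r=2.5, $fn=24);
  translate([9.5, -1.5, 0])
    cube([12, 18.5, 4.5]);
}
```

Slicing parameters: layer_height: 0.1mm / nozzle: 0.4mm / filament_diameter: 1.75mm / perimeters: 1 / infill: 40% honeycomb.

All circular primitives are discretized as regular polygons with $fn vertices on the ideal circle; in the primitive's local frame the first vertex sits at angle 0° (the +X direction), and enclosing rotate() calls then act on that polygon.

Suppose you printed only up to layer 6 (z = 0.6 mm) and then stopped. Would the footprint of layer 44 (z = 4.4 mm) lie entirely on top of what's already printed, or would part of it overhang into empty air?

Compare the two slices. At z = 0.6: the cylinder: section is a regular 24-gon, circumradius r=2.5 (area = (24/2)·2.500²·sin(360°/24) = 19.41 mm²); the cube at (9.5, -1.5) is present — its section is the full 12×18.5 rectangle (area 222.00 mm²); Taking the union: the 2 present regions are separate (no shared area or edge), so areas and boundary lengths simply add and each stays a separate island — area = 241.41 mm². At z = 4.4: the cylinder: section is a regular 24-gon, circumradius r=2.5 (area = (24/2)·2.500²·sin(360°/24) = 19.41 mm²); the cube at (9.5, -1.5) (footprint 12×18.5) is included at this height (area 222.00 mm²); Merging all regions: the 2 present regions are separate (no shared area or edge), so areas and boundary lengths simply add and each stays a separate island — area = 241.41 mm². Checking containment: the cross-section at z = 4.4 is a subset of the cross-section at z = 0.6.

entirely on top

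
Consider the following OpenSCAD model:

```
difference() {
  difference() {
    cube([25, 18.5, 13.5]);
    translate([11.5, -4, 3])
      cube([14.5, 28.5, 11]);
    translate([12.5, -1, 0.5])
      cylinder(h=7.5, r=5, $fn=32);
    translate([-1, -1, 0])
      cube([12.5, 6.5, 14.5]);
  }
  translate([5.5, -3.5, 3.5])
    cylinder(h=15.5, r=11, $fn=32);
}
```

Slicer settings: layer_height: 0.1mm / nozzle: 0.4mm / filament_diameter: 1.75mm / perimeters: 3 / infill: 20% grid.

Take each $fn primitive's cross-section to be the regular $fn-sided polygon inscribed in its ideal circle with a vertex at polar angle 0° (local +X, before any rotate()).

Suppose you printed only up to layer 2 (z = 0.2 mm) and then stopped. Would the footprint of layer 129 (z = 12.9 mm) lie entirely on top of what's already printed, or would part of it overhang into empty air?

entirely on top

Compare the two slices. At z = 0.2: the 25×18.5 cube contributes its full rectangle (area 462.50 mm²); the cube at (11.5, -4) is absent (z outside [3, 14]); the cylinder at (12.5, -1) is not intersected at this z (z outside [0.5, 8]); the cube at (-1, -1) is present — its section is the full 12.5×6.5 rectangle (area 81.25 mm²); After the difference (first − rest): starting from the 25×18.5 cube (462.50 mm²), the 12.5×6.5 cube at (-1, -1) partially overlaps it — only the 63.25 mm² overlap (of its 81.25 mm²) is removed, clipping the outline — area = 399.25 mm²; the cylinder at (5.5, -3.5) does not reach this height (z outside [3.5, 19]); Subtracting the remaining from the first: none of the subtracted shapes is present at this height, so that combined region is unchanged — area = 399.25 mm². At z = 12.9: the 25×18.5 cube contributes its full rectangle (area 462.50 mm²); the 14.5×28.5 cube at (11.5, -4) contributes its full rectangle (area 413.25 mm²); the cylinder at (12.5, -1) is absent (z outside [0.5, 8]); the cube at (-1, -1) is present — its section is the full 12.5×6.5 rectangle (area 81.25 mm²); Taking the first minus the rest: starting from the 25×18.5 cube (462.50 mm²), the 14.5×28.5 cube at (11.5, -4) partially overlaps it — only the 249.75 mm² overlap (of its 413.25 mm²) is removed, clipping the outline; the 12.5×6.5 cube at (-1, -1) partially overlaps it — only the 63.25 mm² overlap (of its 81.25 mm²) is removed, clipping the outline — area = 149.50 mm²; the r=11 cylinder at (5.5, -3.5) contributes a regular 32-gon of circumradius 11 (area = (32/2)·11.000²·sin(360°/32) = 377.69 mm²); After the difference (first − rest): starting from that combined region (149.50 mm²), the r=11 cylinder at (5.5, -3.5) partially overlaps it — only the 16.50 mm² overlap (of its 377.69 mm²) is removed, clipping the outline — area = 133.00 mm². Checking containment: the cross-section at z = 12.9 is a subset of the cross-section at z = 0.2.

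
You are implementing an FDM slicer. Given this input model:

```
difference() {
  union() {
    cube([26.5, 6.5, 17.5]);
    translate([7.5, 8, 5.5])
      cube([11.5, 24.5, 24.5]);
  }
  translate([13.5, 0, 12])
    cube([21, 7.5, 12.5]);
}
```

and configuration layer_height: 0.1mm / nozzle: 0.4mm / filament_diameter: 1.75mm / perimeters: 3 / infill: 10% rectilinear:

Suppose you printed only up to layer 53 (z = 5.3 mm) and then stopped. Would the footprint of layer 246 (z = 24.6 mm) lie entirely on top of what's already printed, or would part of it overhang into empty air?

Compare the two slices. At z = 5.3: the 26.5×6.5 cube contributes its full rectangle (area 172.25 mm²); the cube at (7.5, 8) is absent (z outside [5.5, 30]); Merging all regions: only the 26.5×6.5 cube is present, so the union is just that shape — area = 172.25 mm²; the cube at (13.5, 0) does not reach this height (z outside [12, 24.5]); Subtracting the remaining from the first: none of the subtracted shapes is present at this height, so the result so far is unchanged — area = 172.25 mm². At z = 24.6: the cube is absent (z outside [0, 17.5]); the cube at (7.5, 8) (footprint 11.5×24.5) is included at this height (area 281.75 mm²); Merging all regions: only the 11.5×24.5 cube at (7.5, 8) is present, so the union is just that shape — area = 281.75 mm²; the cube at (13.5, 0) does not reach this height (z outside [12, 24.5]); Subtracting the remaining from the first: none of the subtracted shapes is present at this height, so the result so far is unchanged — area = 281.75 mm². Checking containment: at z = 24.6 the cross-section extends beyond the z = 5.3 cross-section by about 281.75 mm².

part overhangs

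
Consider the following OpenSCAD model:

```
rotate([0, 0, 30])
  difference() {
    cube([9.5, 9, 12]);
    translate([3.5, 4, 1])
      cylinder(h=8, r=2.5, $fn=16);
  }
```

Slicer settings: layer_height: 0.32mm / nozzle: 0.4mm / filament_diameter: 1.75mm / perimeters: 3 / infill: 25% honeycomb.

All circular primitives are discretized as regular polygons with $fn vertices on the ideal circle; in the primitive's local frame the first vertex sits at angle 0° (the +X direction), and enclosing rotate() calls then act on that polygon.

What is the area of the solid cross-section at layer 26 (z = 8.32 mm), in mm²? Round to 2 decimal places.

At z = 8.32 mm: the cube is present — its section is the full 9.5×9 rectangle (area 85.50 mm²); the r=2.5 cylinder at (3.5, 4) contributes a regular 16-gon of circumradius 2.5 (area = (16/2)·2.500²·sin(360°/16) = 19.13 mm²); Taking the first minus the rest: starting from the 9.5×9 cube (85.50 mm²), the r=2.5 cylinder at (3.5, 4) lies wholly inside it (removes its full 19.13 mm² and its 15.61 mm outline becomes a hole wall) — area = 66.37 mm²; (whole slice rotated 30° about Z — lengths, areas and connectivity unchanged). Overall, the cross-section is one region with 1 hole. Net area = 66.37 mm².

66.37 mm²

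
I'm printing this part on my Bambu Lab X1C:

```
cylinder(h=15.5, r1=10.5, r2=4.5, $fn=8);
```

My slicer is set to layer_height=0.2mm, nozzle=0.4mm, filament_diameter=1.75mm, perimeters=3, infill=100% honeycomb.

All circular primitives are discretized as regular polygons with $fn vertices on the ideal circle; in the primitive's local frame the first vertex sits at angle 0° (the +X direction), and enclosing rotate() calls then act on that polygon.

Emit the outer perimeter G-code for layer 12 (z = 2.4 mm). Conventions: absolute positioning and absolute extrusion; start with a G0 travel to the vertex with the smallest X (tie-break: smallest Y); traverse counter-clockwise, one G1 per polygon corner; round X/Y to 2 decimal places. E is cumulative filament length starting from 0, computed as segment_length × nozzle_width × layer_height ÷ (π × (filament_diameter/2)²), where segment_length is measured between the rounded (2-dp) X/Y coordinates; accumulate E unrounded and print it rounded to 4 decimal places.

At z = 2.4 mm: the cone (r1=10.5→r2=4.5) has section circumradius 9.571 here — a regular 8-gon. The outline is a single polygon with 8 vertices. Extrusion per mm of travel: 0.4 × 0.2 / (π × 0.875²) = 0.033260. Accumulating E over each segment gives final E = 1.9494.

G0 X-9.57 Y0.00 Z2.40
G1 X-6.77 Y-6.77 E0.2437
G1 X0.00 Y-9.57 E0.4873
G1 X6.77 Y-6.77 E0.7310
G1 X9.57 Y0.00 E0.9747
G1 X6.77 Y6.77 E1.2183
G1 X0.00 Y9.57 E1.4620
G1 X-6.77 Y6.77 E1.7057
G1 X-9.57 Y0.00 E1.9494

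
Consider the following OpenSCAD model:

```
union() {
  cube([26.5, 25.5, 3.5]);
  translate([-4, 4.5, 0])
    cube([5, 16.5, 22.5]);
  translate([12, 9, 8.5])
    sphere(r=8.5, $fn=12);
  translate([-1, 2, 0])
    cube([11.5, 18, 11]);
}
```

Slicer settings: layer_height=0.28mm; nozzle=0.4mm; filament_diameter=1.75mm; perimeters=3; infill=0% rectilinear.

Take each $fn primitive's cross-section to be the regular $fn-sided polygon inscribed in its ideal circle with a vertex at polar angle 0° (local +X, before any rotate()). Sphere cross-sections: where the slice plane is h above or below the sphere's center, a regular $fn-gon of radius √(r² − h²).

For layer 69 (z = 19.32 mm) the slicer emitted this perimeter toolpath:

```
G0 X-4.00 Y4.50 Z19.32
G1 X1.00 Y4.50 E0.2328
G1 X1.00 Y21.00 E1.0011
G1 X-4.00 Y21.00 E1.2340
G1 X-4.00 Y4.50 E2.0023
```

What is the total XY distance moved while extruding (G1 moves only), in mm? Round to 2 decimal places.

43.00 mm

Sum the Euclidean lengths of each G1 segment: total = 43.00 mm.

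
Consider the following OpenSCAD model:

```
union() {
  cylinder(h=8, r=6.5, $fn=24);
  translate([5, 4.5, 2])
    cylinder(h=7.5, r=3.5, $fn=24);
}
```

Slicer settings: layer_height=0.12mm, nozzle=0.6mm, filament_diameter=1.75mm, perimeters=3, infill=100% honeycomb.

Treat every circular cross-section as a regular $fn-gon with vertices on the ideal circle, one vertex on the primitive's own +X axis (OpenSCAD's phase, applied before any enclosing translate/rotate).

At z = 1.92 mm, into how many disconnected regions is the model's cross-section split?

At z = 1.92 mm: the r=6.5 cylinder gives a regular 24-gon of circumradius 6.5 (constant along its height); the cylinder at (5, 4.5) is absent (z outside [2, 9.5]); Taking the union: only the r=6.5 cylinder is present, so the union is just that shape — 1 connected region. The result has 1 disconnected region.

1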